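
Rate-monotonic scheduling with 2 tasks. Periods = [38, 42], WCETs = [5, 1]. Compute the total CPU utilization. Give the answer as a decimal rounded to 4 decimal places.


Compute individual utilizations (exact fractions):
  Task 1: C/T = 5/38 (approx. 0.1316)
  Task 2: C/T = 1/42 (approx. 0.0238)
Total utilization U = 5/38 + 1/42 = 62/399
Rounded to 4 decimal places: U = 0.1554
RM (Liu & Layland) bound for 2 tasks = 0.828427; compare with U = 62/399 (approx. 0.155388)
U <= bound, so schedulable by RM sufficient condition.

0.1554


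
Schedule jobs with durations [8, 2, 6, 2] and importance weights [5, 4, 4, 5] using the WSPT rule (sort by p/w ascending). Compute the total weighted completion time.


Compute p/w ratios and sort ascending (WSPT): [(2, 5), (2, 4), (6, 4), (8, 5)]
Compute weighted completion times:
  Job (p=2,w=5): C=2, w*C=5*2=10
  Job (p=2,w=4): C=4, w*C=4*4=16
  Job (p=6,w=4): C=10, w*C=4*10=40
  Job (p=8,w=5): C=18, w*C=5*18=90
Total weighted completion time = 156

156


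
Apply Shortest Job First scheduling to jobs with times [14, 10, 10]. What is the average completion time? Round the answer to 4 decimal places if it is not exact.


SJF order (ascending): [10, 10, 14]
Completion times:
  Job 1: burst=10, C=10
  Job 2: burst=10, C=20
  Job 3: burst=14, C=34
Average completion = 64/3 = 21.3333

21.3333


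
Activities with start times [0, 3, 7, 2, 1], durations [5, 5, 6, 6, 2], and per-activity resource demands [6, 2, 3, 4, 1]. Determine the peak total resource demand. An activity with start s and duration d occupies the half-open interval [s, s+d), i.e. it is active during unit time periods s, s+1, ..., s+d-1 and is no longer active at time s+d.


Each activity i is active on [start_i, start_i + duration_i).
Compute total resource usage per time slot:
  t=0: active resources = [6], total = 6
  t=1: active resources = [6, 1], total = 7
  t=2: active resources = [6, 4, 1], total = 11
  t=3: active resources = [6, 2, 4], total = 12
  t=4: active resources = [6, 2, 4], total = 12
  t=5: active resources = [2, 4], total = 6
  t=6: active resources = [2, 4], total = 6
  t=7: active resources = [2, 3, 4], total = 9
  t=8: active resources = [3], total = 3
  t=9: active resources = [3], total = 3
  t=10: active resources = [3], total = 3
  t=11: active resources = [3], total = 3
  t=12: active resources = [3], total = 3
Peak resource demand = 12

12


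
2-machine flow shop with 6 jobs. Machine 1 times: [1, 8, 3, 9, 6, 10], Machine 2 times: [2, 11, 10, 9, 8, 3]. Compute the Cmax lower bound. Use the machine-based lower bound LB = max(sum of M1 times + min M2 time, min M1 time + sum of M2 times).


LB1 = sum(M1 times) + min(M2 times) = 37 + 2 = 39
LB2 = min(M1 times) + sum(M2 times) = 1 + 43 = 44
Lower bound = max(LB1, LB2) = max(39, 44) = 44

44


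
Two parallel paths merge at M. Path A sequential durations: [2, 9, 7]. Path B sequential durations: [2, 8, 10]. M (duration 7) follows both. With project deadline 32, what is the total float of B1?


Forward pass: ES(B1) = sum of predecessors on chain B = 0
EF = ES + duration = 0 + 2 = 2
Backward pass: LF(M) = deadline = 32; LS(M) = 32 - 7 = 25
LF(B1) = LS(M) - sum(successors on chain B) = 25 - 18 = 7
LS = LF - duration = 7 - 2 = 5
Total float = LS - ES = 5 - 0 = 5

5


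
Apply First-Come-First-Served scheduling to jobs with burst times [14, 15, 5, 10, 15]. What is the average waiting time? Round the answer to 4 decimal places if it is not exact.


FCFS order (as given): [14, 15, 5, 10, 15]
Waiting times:
  Job 1: wait = 0
  Job 2: wait = 14
  Job 3: wait = 29
  Job 4: wait = 34
  Job 5: wait = 44
Sum of waiting times = 121
Average waiting time = 121/5 = 24.2

24.2


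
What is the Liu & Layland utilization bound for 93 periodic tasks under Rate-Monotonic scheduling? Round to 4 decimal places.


Compute 2^(1/93) = 1.0074810397
Subtract 1: 1.0074810397 - 1 = 0.0074810397
Multiply by n: 93 * 0.0074810397 = 0.6957366921
Round to 4 dp: 0.6957

0.6957


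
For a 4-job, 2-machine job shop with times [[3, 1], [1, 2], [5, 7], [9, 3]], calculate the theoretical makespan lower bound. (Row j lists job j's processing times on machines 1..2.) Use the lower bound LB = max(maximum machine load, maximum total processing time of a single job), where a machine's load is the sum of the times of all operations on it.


Machine loads:
  Machine 1: 3 + 1 + 5 + 9 = 18
  Machine 2: 1 + 2 + 7 + 3 = 13
Max machine load = 18
Job totals:
  Job 1: 4
  Job 2: 3
  Job 3: 12
  Job 4: 12
Max job total = 12
Lower bound = max(18, 12) = 18

18


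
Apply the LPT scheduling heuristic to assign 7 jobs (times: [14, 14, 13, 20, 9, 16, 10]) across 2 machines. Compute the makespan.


Sort jobs in decreasing order (LPT): [20, 16, 14, 14, 13, 10, 9]
Assign each job to the least loaded machine:
  Machine 1: jobs [20, 14, 10], load = 44
  Machine 2: jobs [16, 14, 13, 9], load = 52
Makespan = max load = 52

52


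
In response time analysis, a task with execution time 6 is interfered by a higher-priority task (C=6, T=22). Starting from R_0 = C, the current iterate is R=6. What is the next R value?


R_next = C + ceil(R_prev / T_hp) * C_hp
ceil(6 / 22) = ceil(0.2727) = 1
Interference = 1 * 6 = 6
R_next = 6 + 6 = 12

12


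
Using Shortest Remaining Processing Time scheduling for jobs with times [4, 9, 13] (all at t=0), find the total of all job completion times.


Since all jobs arrive at t=0, SRPT equals SPT ordering.
SPT order: [4, 9, 13]
Completion times:
  Job 1: p=4, C=4
  Job 2: p=9, C=13
  Job 3: p=13, C=26
Total completion time = 4 + 13 + 26 = 43

43


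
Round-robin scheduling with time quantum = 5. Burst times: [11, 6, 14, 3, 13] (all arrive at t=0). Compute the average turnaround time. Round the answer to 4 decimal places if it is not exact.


Time quantum = 5
Execution trace:
  J1 runs 5 units, time = 5
  J2 runs 5 units, time = 10
  J3 runs 5 units, time = 15
  J4 runs 3 units, time = 18
  J5 runs 5 units, time = 23
  J1 runs 5 units, time = 28
  J2 runs 1 units, time = 29
  J3 runs 5 units, time = 34
  J5 runs 5 units, time = 39
  J1 runs 1 units, time = 40
  J3 runs 4 units, time = 44
  J5 runs 3 units, time = 47
Finish times: [40, 29, 44, 18, 47]
Average turnaround = 178/5 = 35.6

35.6


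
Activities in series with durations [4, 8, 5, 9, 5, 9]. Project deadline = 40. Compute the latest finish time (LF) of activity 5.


LF(activity 5) = deadline - sum of successor durations
Successors: activities 6 through 6 with durations [9]
Sum of successor durations = 9
LF = 40 - 9 = 31

31


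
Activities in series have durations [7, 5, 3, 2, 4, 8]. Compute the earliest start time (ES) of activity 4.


Activity 4 starts after activities 1 through 3 complete.
Predecessor durations: [7, 5, 3]
ES = 7 + 5 + 3 = 15

15


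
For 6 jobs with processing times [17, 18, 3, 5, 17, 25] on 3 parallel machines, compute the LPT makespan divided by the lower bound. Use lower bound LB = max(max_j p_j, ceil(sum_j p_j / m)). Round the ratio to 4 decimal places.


LPT order: [25, 18, 17, 17, 5, 3]
Machine loads after assignment: [25, 26, 34]
LPT makespan = 34
Lower bound = max(max_job, ceil(total/3)) = max(25, 29) = 29
Ratio = 34 / 29 = 1.1724

1.1724


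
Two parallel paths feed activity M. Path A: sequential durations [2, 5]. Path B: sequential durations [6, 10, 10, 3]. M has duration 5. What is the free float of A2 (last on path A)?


ES(A2) = sum of predecessors on chain A = 2
EF(A2) = ES + duration = 2 + 5 = 7
Successor of A2 is M. ES(M) = max(sum(A), sum(B)) = max(7, 29) = 29
Free float = ES(successor) - EF(current) = 29 - 7 = 22

22


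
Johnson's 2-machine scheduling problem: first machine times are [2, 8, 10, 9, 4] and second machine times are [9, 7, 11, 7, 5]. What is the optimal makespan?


Apply Johnson's rule:
  Group 1 (a <= b): [(1, 2, 9), (5, 4, 5), (3, 10, 11)]
  Group 2 (a > b): [(2, 8, 7), (4, 9, 7)]
Optimal job order: [1, 5, 3, 2, 4]
Schedule:
  Job 1: M1 done at 2, M2 done at 11
  Job 5: M1 done at 6, M2 done at 16
  Job 3: M1 done at 16, M2 done at 27
  Job 2: M1 done at 24, M2 done at 34
  Job 4: M1 done at 33, M2 done at 41
Makespan = 41

41


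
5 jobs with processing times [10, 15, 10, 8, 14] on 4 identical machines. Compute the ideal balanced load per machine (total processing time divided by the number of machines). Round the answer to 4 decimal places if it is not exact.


Total processing time = 10 + 15 + 10 + 8 + 14 = 57
Number of machines = 4
Ideal balanced load = 57 / 4 = 14.25

14.25


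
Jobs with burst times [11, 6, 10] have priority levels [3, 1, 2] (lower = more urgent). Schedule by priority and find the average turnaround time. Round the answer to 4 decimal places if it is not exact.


Sort by priority (ascending = highest first):
Order: [(1, 6), (2, 10), (3, 11)]
Completion times:
  Priority 1, burst=6, C=6
  Priority 2, burst=10, C=16
  Priority 3, burst=11, C=27
Average turnaround = 49/3 = 16.3333

16.3333


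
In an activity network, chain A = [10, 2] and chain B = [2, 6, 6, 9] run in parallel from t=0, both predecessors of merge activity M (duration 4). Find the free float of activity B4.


ES(B4) = sum of predecessors on chain B = 14
EF(B4) = ES + duration = 14 + 9 = 23
Successor of B4 is M. ES(M) = max(sum(A), sum(B)) = max(12, 23) = 23
Free float = ES(successor) - EF(current) = 23 - 23 = 0

0


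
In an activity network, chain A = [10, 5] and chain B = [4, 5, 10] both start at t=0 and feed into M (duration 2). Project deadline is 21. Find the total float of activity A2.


Forward pass: ES(A2) = sum of predecessors on chain A = 10
EF = ES + duration = 10 + 5 = 15
Backward pass: LF(M) = deadline = 21; LS(M) = 21 - 2 = 19
LF(A2) = LS(M) - sum(successors on chain A) = 19 - 0 = 19
LS = LF - duration = 19 - 5 = 14
Total float = LS - ES = 14 - 10 = 4

4


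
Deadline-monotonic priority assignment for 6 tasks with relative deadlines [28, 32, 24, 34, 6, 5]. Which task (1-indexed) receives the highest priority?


Sort tasks by relative deadline (ascending):
  Task 6: deadline = 5
  Task 5: deadline = 6
  Task 3: deadline = 24
  Task 1: deadline = 28
  Task 2: deadline = 32
  Task 4: deadline = 34
Priority order (highest first): [6, 5, 3, 1, 2, 4]
Highest priority task = 6

6


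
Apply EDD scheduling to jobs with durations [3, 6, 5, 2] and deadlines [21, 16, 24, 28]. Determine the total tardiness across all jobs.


Sort by due date (EDD order): [(6, 16), (3, 21), (5, 24), (2, 28)]
Compute completion times and tardiness:
  Job 1: p=6, d=16, C=6, tardiness=max(0,6-16)=0
  Job 2: p=3, d=21, C=9, tardiness=max(0,9-21)=0
  Job 3: p=5, d=24, C=14, tardiness=max(0,14-24)=0
  Job 4: p=2, d=28, C=16, tardiness=max(0,16-28)=0
Total tardiness = 0

0


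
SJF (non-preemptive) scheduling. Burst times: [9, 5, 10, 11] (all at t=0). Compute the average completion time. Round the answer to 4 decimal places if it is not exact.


SJF order (ascending): [5, 9, 10, 11]
Completion times:
  Job 1: burst=5, C=5
  Job 2: burst=9, C=14
  Job 3: burst=10, C=24
  Job 4: burst=11, C=35
Average completion = 78/4 = 19.5

19.5


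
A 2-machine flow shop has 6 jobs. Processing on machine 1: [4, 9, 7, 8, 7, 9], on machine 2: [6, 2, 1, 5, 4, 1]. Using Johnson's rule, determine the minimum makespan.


Apply Johnson's rule:
  Group 1 (a <= b): [(1, 4, 6)]
  Group 2 (a > b): [(4, 8, 5), (5, 7, 4), (2, 9, 2), (3, 7, 1), (6, 9, 1)]
Optimal job order: [1, 4, 5, 2, 3, 6]
Schedule:
  Job 1: M1 done at 4, M2 done at 10
  Job 4: M1 done at 12, M2 done at 17
  Job 5: M1 done at 19, M2 done at 23
  Job 2: M1 done at 28, M2 done at 30
  Job 3: M1 done at 35, M2 done at 36
  Job 6: M1 done at 44, M2 done at 45
Makespan = 45

45


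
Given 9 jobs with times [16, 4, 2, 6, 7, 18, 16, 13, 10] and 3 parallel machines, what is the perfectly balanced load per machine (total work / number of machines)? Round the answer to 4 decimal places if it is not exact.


Total processing time = 16 + 4 + 2 + 6 + 7 + 18 + 16 + 13 + 10 = 92
Number of machines = 3
Ideal balanced load = 92 / 3 = 30.6667

30.6667


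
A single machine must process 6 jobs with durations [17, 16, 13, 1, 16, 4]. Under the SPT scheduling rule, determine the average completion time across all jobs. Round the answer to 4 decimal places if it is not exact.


Sort jobs by processing time (SPT order): [1, 4, 13, 16, 16, 17]
Compute completion times sequentially:
  Job 1: processing = 1, completes at 1
  Job 2: processing = 4, completes at 5
  Job 3: processing = 13, completes at 18
  Job 4: processing = 16, completes at 34
  Job 5: processing = 16, completes at 50
  Job 6: processing = 17, completes at 67
Sum of completion times = 175
Average completion time = 175/6 = 29.1667

29.1667


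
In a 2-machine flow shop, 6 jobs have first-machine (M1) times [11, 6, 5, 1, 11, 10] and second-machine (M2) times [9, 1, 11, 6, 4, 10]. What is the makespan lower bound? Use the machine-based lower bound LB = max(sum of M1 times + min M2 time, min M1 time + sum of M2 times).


LB1 = sum(M1 times) + min(M2 times) = 44 + 1 = 45
LB2 = min(M1 times) + sum(M2 times) = 1 + 41 = 42
Lower bound = max(LB1, LB2) = max(45, 42) = 45

45


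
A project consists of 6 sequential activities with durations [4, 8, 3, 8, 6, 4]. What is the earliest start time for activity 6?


Activity 6 starts after activities 1 through 5 complete.
Predecessor durations: [4, 8, 3, 8, 6]
ES = 4 + 8 + 3 + 8 + 6 = 29

29


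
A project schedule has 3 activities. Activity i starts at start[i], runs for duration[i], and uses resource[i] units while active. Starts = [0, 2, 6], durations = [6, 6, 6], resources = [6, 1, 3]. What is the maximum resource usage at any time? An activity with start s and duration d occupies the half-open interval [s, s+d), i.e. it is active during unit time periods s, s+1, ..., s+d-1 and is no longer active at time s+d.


Each activity i is active on [start_i, start_i + duration_i).
Compute total resource usage per time slot:
  t=0: active resources = [6], total = 6
  t=1: active resources = [6], total = 6
  t=2: active resources = [6, 1], total = 7
  t=3: active resources = [6, 1], total = 7
  t=4: active resources = [6, 1], total = 7
  t=5: active resources = [6, 1], total = 7
  t=6: active resources = [1, 3], total = 4
  t=7: active resources = [1, 3], total = 4
  t=8: active resources = [3], total = 3
  t=9: active resources = [3], total = 3
  t=10: active resources = [3], total = 3
  t=11: active resources = [3], total = 3
Peak resource demand = 7

7


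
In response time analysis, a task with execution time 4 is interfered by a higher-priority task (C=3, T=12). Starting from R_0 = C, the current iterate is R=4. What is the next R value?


R_next = C + ceil(R_prev / T_hp) * C_hp
ceil(4 / 12) = ceil(0.3333) = 1
Interference = 1 * 3 = 3
R_next = 4 + 3 = 7

7


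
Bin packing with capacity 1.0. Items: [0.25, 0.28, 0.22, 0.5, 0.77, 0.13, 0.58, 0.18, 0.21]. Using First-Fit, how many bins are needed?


Place items sequentially using First-Fit:
  Item 0.25 -> new Bin 1
  Item 0.28 -> Bin 1 (now 0.53)
  Item 0.22 -> Bin 1 (now 0.75)
  Item 0.5 -> new Bin 2
  Item 0.77 -> new Bin 3
  Item 0.13 -> Bin 1 (now 0.88)
  Item 0.58 -> new Bin 4
  Item 0.18 -> Bin 2 (now 0.68)
  Item 0.21 -> Bin 2 (now 0.89)
Total bins used = 4

4


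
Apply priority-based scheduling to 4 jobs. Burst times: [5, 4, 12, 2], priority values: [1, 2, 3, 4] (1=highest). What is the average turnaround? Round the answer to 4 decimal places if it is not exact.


Sort by priority (ascending = highest first):
Order: [(1, 5), (2, 4), (3, 12), (4, 2)]
Completion times:
  Priority 1, burst=5, C=5
  Priority 2, burst=4, C=9
  Priority 3, burst=12, C=21
  Priority 4, burst=2, C=23
Average turnaround = 58/4 = 14.5

14.5


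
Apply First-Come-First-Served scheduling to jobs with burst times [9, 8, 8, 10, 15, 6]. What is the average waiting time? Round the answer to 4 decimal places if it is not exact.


FCFS order (as given): [9, 8, 8, 10, 15, 6]
Waiting times:
  Job 1: wait = 0
  Job 2: wait = 9
  Job 3: wait = 17
  Job 4: wait = 25
  Job 5: wait = 35
  Job 6: wait = 50
Sum of waiting times = 136
Average waiting time = 136/6 = 22.6667

22.6667


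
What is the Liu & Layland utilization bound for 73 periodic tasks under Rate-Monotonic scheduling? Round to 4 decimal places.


Compute 2^(1/73) = 1.0095403890
Subtract 1: 1.0095403890 - 1 = 0.0095403890
Multiply by n: 73 * 0.0095403890 = 0.6964483970
Round to 4 dp: 0.6964

0.6964


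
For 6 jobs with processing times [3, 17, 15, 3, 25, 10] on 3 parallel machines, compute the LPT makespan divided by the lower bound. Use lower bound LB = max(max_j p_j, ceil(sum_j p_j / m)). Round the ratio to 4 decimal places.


LPT order: [25, 17, 15, 10, 3, 3]
Machine loads after assignment: [25, 23, 25]
LPT makespan = 25
Lower bound = max(max_job, ceil(total/3)) = max(25, 25) = 25
Ratio = 25 / 25 = 1.0

1.0


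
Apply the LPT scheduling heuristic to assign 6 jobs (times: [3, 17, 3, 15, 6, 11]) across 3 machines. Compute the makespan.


Sort jobs in decreasing order (LPT): [17, 15, 11, 6, 3, 3]
Assign each job to the least loaded machine:
  Machine 1: jobs [17, 3], load = 20
  Machine 2: jobs [15, 3], load = 18
  Machine 3: jobs [11, 6], load = 17
Makespan = max load = 20

20


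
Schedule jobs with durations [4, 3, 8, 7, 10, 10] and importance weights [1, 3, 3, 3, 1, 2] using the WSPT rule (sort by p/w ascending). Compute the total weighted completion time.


Compute p/w ratios and sort ascending (WSPT): [(3, 3), (7, 3), (8, 3), (4, 1), (10, 2), (10, 1)]
Compute weighted completion times:
  Job (p=3,w=3): C=3, w*C=3*3=9
  Job (p=7,w=3): C=10, w*C=3*10=30
  Job (p=8,w=3): C=18, w*C=3*18=54
  Job (p=4,w=1): C=22, w*C=1*22=22
  Job (p=10,w=2): C=32, w*C=2*32=64
  Job (p=10,w=1): C=42, w*C=1*42=42
Total weighted completion time = 221

221


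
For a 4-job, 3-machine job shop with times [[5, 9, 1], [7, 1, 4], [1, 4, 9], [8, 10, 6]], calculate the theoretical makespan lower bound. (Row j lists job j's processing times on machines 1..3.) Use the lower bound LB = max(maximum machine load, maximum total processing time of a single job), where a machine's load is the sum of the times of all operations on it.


Machine loads:
  Machine 1: 5 + 7 + 1 + 8 = 21
  Machine 2: 9 + 1 + 4 + 10 = 24
  Machine 3: 1 + 4 + 9 + 6 = 20
Max machine load = 24
Job totals:
  Job 1: 15
  Job 2: 12
  Job 3: 14
  Job 4: 24
Max job total = 24
Lower bound = max(24, 24) = 24

24


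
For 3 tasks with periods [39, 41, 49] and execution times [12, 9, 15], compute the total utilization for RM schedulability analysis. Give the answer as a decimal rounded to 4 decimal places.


Compute individual utilizations (exact fractions):
  Task 1: C/T = 12/39 = 4/13 (approx. 0.3077)
  Task 2: C/T = 9/41 (approx. 0.2195)
  Task 3: C/T = 15/49 (approx. 0.3061)
Total utilization U = 4/13 + 9/41 + 15/49 = 21764/26117
Rounded to 4 decimal places: U = 0.8333
RM (Liu & Layland) bound for 3 tasks = 0.779763; compare with U = 21764/26117 (approx. 0.833327)
bound < U <= 1, so the RM sufficient condition is not met (inconclusive; an exact test such as response-time analysis is needed).

0.8333


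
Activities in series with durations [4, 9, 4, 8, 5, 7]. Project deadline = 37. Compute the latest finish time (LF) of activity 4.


LF(activity 4) = deadline - sum of successor durations
Successors: activities 5 through 6 with durations [5, 7]
Sum of successor durations = 12
LF = 37 - 12 = 25

25


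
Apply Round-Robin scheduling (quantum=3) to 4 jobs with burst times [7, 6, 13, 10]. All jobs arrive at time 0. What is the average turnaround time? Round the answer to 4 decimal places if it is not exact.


Time quantum = 3
Execution trace:
  J1 runs 3 units, time = 3
  J2 runs 3 units, time = 6
  J3 runs 3 units, time = 9
  J4 runs 3 units, time = 12
  J1 runs 3 units, time = 15
  J2 runs 3 units, time = 18
  J3 runs 3 units, time = 21
  J4 runs 3 units, time = 24
  J1 runs 1 units, time = 25
  J3 runs 3 units, time = 28
  J4 runs 3 units, time = 31
  J3 runs 3 units, time = 34
  J4 runs 1 units, time = 35
  J3 runs 1 units, time = 36
Finish times: [25, 18, 36, 35]
Average turnaround = 114/4 = 28.5

28.5


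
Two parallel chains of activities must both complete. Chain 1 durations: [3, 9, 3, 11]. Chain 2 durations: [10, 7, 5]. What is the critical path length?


Path A total = 3 + 9 + 3 + 11 = 26
Path B total = 10 + 7 + 5 = 22
Critical path = longest path = max(26, 22) = 26

26


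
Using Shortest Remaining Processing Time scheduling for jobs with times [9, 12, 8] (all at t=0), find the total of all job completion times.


Since all jobs arrive at t=0, SRPT equals SPT ordering.
SPT order: [8, 9, 12]
Completion times:
  Job 1: p=8, C=8
  Job 2: p=9, C=17
  Job 3: p=12, C=29
Total completion time = 8 + 17 + 29 = 54

54


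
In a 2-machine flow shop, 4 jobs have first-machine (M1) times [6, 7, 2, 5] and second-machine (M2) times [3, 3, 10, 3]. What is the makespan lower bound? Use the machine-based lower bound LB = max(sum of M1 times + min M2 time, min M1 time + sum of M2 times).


LB1 = sum(M1 times) + min(M2 times) = 20 + 3 = 23
LB2 = min(M1 times) + sum(M2 times) = 2 + 19 = 21
Lower bound = max(LB1, LB2) = max(23, 21) = 23

23


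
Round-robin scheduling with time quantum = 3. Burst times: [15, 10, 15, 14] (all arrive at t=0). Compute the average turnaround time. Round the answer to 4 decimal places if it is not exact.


Time quantum = 3
Execution trace:
  J1 runs 3 units, time = 3
  J2 runs 3 units, time = 6
  J3 runs 3 units, time = 9
  J4 runs 3 units, time = 12
  J1 runs 3 units, time = 15
  J2 runs 3 units, time = 18
  J3 runs 3 units, time = 21
  J4 runs 3 units, time = 24
  J1 runs 3 units, time = 27
  J2 runs 3 units, time = 30
  J3 runs 3 units, time = 33
  J4 runs 3 units, time = 36
  J1 runs 3 units, time = 39
  J2 runs 1 units, time = 40
  J3 runs 3 units, time = 43
  J4 runs 3 units, time = 46
  J1 runs 3 units, time = 49
  J3 runs 3 units, time = 52
  J4 runs 2 units, time = 54
Finish times: [49, 40, 52, 54]
Average turnaround = 195/4 = 48.75

48.75


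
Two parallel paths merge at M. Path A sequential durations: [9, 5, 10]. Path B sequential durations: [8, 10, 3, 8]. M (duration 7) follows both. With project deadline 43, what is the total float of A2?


Forward pass: ES(A2) = sum of predecessors on chain A = 9
EF = ES + duration = 9 + 5 = 14
Backward pass: LF(M) = deadline = 43; LS(M) = 43 - 7 = 36
LF(A2) = LS(M) - sum(successors on chain A) = 36 - 10 = 26
LS = LF - duration = 26 - 5 = 21
Total float = LS - ES = 21 - 9 = 12

12


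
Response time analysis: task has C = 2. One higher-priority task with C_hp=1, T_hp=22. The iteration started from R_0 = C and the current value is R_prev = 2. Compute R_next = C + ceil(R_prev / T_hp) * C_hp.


R_next = C + ceil(R_prev / T_hp) * C_hp
ceil(2 / 22) = ceil(0.0909) = 1
Interference = 1 * 1 = 1
R_next = 2 + 1 = 3

3


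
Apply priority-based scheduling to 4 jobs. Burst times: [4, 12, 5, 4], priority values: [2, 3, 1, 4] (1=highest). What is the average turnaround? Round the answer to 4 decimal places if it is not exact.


Sort by priority (ascending = highest first):
Order: [(1, 5), (2, 4), (3, 12), (4, 4)]
Completion times:
  Priority 1, burst=5, C=5
  Priority 2, burst=4, C=9
  Priority 3, burst=12, C=21
  Priority 4, burst=4, C=25
Average turnaround = 60/4 = 15.0

15.0


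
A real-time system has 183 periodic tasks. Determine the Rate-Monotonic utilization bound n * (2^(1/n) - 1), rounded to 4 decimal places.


Compute 2^(1/183) = 1.0037948719
Subtract 1: 1.0037948719 - 1 = 0.0037948719
Multiply by n: 183 * 0.0037948719 = 0.6944615577
Round to 4 dp: 0.6945

0.6945


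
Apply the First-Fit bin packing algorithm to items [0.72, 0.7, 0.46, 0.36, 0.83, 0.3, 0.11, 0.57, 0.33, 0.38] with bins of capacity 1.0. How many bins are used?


Place items sequentially using First-Fit:
  Item 0.72 -> new Bin 1
  Item 0.7 -> new Bin 2
  Item 0.46 -> new Bin 3
  Item 0.36 -> Bin 3 (now 0.82)
  Item 0.83 -> new Bin 4
  Item 0.3 -> Bin 2 (now 1.0)
  Item 0.11 -> Bin 1 (now 0.83)
  Item 0.57 -> new Bin 5
  Item 0.33 -> Bin 5 (now 0.9)
  Item 0.38 -> new Bin 6
Total bins used = 6

6


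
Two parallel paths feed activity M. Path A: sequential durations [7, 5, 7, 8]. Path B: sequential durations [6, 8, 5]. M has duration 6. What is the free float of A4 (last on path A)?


ES(A4) = sum of predecessors on chain A = 19
EF(A4) = ES + duration = 19 + 8 = 27
Successor of A4 is M. ES(M) = max(sum(A), sum(B)) = max(27, 19) = 27
Free float = ES(successor) - EF(current) = 27 - 27 = 0

0


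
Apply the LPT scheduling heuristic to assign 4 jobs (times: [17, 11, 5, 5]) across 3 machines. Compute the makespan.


Sort jobs in decreasing order (LPT): [17, 11, 5, 5]
Assign each job to the least loaded machine:
  Machine 1: jobs [17], load = 17
  Machine 2: jobs [11], load = 11
  Machine 3: jobs [5, 5], load = 10
Makespan = max load = 17

17


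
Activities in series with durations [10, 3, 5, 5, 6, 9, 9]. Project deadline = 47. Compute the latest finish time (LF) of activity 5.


LF(activity 5) = deadline - sum of successor durations
Successors: activities 6 through 7 with durations [9, 9]
Sum of successor durations = 18
LF = 47 - 18 = 29

29


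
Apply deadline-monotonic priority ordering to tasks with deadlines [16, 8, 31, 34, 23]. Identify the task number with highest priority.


Sort tasks by relative deadline (ascending):
  Task 2: deadline = 8
  Task 1: deadline = 16
  Task 5: deadline = 23
  Task 3: deadline = 31
  Task 4: deadline = 34
Priority order (highest first): [2, 1, 5, 3, 4]
Highest priority task = 2

2


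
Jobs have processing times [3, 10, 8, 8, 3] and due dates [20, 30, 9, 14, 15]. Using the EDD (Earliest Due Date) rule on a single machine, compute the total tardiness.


Sort by due date (EDD order): [(8, 9), (8, 14), (3, 15), (3, 20), (10, 30)]
Compute completion times and tardiness:
  Job 1: p=8, d=9, C=8, tardiness=max(0,8-9)=0
  Job 2: p=8, d=14, C=16, tardiness=max(0,16-14)=2
  Job 3: p=3, d=15, C=19, tardiness=max(0,19-15)=4
  Job 4: p=3, d=20, C=22, tardiness=max(0,22-20)=2
  Job 5: p=10, d=30, C=32, tardiness=max(0,32-30)=2
Total tardiness = 10

10


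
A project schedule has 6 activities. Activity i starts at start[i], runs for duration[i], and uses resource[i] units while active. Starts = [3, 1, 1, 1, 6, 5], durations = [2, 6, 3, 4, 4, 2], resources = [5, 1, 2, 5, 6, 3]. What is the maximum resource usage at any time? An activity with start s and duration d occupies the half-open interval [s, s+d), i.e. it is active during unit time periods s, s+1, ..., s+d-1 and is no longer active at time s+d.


Each activity i is active on [start_i, start_i + duration_i).
Compute total resource usage per time slot:
  t=0: active resources = [], total = 0
  t=1: active resources = [1, 2, 5], total = 8
  t=2: active resources = [1, 2, 5], total = 8
  t=3: active resources = [5, 1, 2, 5], total = 13
  t=4: active resources = [5, 1, 5], total = 11
  t=5: active resources = [1, 3], total = 4
  t=6: active resources = [1, 6, 3], total = 10
  t=7: active resources = [6], total = 6
  t=8: active resources = [6], total = 6
  t=9: active resources = [6], total = 6
Peak resource demand = 13

13


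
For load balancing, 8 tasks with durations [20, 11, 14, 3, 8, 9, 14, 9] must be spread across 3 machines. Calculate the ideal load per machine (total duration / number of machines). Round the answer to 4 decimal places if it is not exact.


Total processing time = 20 + 11 + 14 + 3 + 8 + 9 + 14 + 9 = 88
Number of machines = 3
Ideal balanced load = 88 / 3 = 29.3333

29.3333


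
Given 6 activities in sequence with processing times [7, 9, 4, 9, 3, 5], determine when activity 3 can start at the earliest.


Activity 3 starts after activities 1 through 2 complete.
Predecessor durations: [7, 9]
ES = 7 + 9 = 16

16


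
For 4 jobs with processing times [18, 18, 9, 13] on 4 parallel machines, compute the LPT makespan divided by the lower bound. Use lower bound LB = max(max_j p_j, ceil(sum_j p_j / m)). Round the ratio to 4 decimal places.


LPT order: [18, 18, 13, 9]
Machine loads after assignment: [18, 18, 13, 9]
LPT makespan = 18
Lower bound = max(max_job, ceil(total/4)) = max(18, 15) = 18
Ratio = 18 / 18 = 1.0

1.0


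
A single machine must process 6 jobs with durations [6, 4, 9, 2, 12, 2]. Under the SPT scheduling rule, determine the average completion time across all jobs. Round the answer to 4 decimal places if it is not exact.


Sort jobs by processing time (SPT order): [2, 2, 4, 6, 9, 12]
Compute completion times sequentially:
  Job 1: processing = 2, completes at 2
  Job 2: processing = 2, completes at 4
  Job 3: processing = 4, completes at 8
  Job 4: processing = 6, completes at 14
  Job 5: processing = 9, completes at 23
  Job 6: processing = 12, completes at 35
Sum of completion times = 86
Average completion time = 86/6 = 14.3333

14.3333


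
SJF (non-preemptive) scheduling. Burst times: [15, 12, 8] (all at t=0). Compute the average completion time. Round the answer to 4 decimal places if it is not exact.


SJF order (ascending): [8, 12, 15]
Completion times:
  Job 1: burst=8, C=8
  Job 2: burst=12, C=20
  Job 3: burst=15, C=35
Average completion = 63/3 = 21.0

21.0


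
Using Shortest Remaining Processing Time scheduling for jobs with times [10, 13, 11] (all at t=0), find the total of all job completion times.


Since all jobs arrive at t=0, SRPT equals SPT ordering.
SPT order: [10, 11, 13]
Completion times:
  Job 1: p=10, C=10
  Job 2: p=11, C=21
  Job 3: p=13, C=34
Total completion time = 10 + 21 + 34 = 65

65


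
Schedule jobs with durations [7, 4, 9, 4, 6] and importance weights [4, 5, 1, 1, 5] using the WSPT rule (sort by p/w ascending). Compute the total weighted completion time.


Compute p/w ratios and sort ascending (WSPT): [(4, 5), (6, 5), (7, 4), (4, 1), (9, 1)]
Compute weighted completion times:
  Job (p=4,w=5): C=4, w*C=5*4=20
  Job (p=6,w=5): C=10, w*C=5*10=50
  Job (p=7,w=4): C=17, w*C=4*17=68
  Job (p=4,w=1): C=21, w*C=1*21=21
  Job (p=9,w=1): C=30, w*C=1*30=30
Total weighted completion time = 189

189


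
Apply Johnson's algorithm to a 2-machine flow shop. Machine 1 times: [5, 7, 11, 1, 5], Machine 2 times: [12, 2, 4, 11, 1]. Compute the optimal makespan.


Apply Johnson's rule:
  Group 1 (a <= b): [(4, 1, 11), (1, 5, 12)]
  Group 2 (a > b): [(3, 11, 4), (2, 7, 2), (5, 5, 1)]
Optimal job order: [4, 1, 3, 2, 5]
Schedule:
  Job 4: M1 done at 1, M2 done at 12
  Job 1: M1 done at 6, M2 done at 24
  Job 3: M1 done at 17, M2 done at 28
  Job 2: M1 done at 24, M2 done at 30
  Job 5: M1 done at 29, M2 done at 31
Makespan = 31

31


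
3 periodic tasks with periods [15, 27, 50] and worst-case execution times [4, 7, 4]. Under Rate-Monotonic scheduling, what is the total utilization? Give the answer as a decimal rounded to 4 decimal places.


Compute individual utilizations (exact fractions):
  Task 1: C/T = 4/15 (approx. 0.2667)
  Task 2: C/T = 7/27 (approx. 0.2593)
  Task 3: C/T = 4/50 = 2/25 (approx. 0.08)
Total utilization U = 4/15 + 7/27 + 2/25 = 409/675
Rounded to 4 decimal places: U = 0.6059
RM (Liu & Layland) bound for 3 tasks = 0.779763; compare with U = 409/675 (approx. 0.605926)
U <= bound, so schedulable by RM sufficient condition.

0.6059


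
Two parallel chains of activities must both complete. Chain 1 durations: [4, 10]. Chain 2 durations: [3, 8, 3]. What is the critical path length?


Path A total = 4 + 10 = 14
Path B total = 3 + 8 + 3 = 14
Critical path = longest path = max(14, 14) = 14

14


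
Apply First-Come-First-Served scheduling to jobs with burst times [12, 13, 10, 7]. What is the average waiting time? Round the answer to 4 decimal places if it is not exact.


FCFS order (as given): [12, 13, 10, 7]
Waiting times:
  Job 1: wait = 0
  Job 2: wait = 12
  Job 3: wait = 25
  Job 4: wait = 35
Sum of waiting times = 72
Average waiting time = 72/4 = 18.0

18.0


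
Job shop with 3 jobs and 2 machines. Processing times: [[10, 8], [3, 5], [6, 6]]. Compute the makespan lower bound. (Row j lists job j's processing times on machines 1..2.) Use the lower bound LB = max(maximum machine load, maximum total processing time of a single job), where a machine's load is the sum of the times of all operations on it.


Machine loads:
  Machine 1: 10 + 3 + 6 = 19
  Machine 2: 8 + 5 + 6 = 19
Max machine load = 19
Job totals:
  Job 1: 18
  Job 2: 8
  Job 3: 12
Max job total = 18
Lower bound = max(19, 18) = 19

19


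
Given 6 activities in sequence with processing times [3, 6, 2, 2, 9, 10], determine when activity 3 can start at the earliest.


Activity 3 starts after activities 1 through 2 complete.
Predecessor durations: [3, 6]
ES = 3 + 6 = 9

9


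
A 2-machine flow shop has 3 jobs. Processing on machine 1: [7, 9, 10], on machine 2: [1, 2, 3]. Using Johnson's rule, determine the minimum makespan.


Apply Johnson's rule:
  Group 1 (a <= b): []
  Group 2 (a > b): [(3, 10, 3), (2, 9, 2), (1, 7, 1)]
Optimal job order: [3, 2, 1]
Schedule:
  Job 3: M1 done at 10, M2 done at 13
  Job 2: M1 done at 19, M2 done at 21
  Job 1: M1 done at 26, M2 done at 27
Makespan = 27

27


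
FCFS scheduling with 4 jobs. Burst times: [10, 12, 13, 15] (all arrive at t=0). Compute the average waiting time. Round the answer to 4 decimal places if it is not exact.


FCFS order (as given): [10, 12, 13, 15]
Waiting times:
  Job 1: wait = 0
  Job 2: wait = 10
  Job 3: wait = 22
  Job 4: wait = 35
Sum of waiting times = 67
Average waiting time = 67/4 = 16.75

16.75


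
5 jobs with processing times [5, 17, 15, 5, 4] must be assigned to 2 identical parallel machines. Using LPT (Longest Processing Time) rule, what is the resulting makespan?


Sort jobs in decreasing order (LPT): [17, 15, 5, 5, 4]
Assign each job to the least loaded machine:
  Machine 1: jobs [17, 5], load = 22
  Machine 2: jobs [15, 5, 4], load = 24
Makespan = max load = 24

24


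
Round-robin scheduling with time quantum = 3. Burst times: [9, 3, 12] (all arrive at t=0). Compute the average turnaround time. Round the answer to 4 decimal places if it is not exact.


Time quantum = 3
Execution trace:
  J1 runs 3 units, time = 3
  J2 runs 3 units, time = 6
  J3 runs 3 units, time = 9
  J1 runs 3 units, time = 12
  J3 runs 3 units, time = 15
  J1 runs 3 units, time = 18
  J3 runs 3 units, time = 21
  J3 runs 3 units, time = 24
Finish times: [18, 6, 24]
Average turnaround = 48/3 = 16.0

16.0


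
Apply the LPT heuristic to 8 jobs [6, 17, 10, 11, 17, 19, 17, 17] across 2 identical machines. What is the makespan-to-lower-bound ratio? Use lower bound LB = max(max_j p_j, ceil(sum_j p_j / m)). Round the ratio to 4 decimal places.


LPT order: [19, 17, 17, 17, 17, 11, 10, 6]
Machine loads after assignment: [57, 57]
LPT makespan = 57
Lower bound = max(max_job, ceil(total/2)) = max(19, 57) = 57
Ratio = 57 / 57 = 1.0

1.0


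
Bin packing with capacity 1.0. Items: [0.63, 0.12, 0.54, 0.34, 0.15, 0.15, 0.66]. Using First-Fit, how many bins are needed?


Place items sequentially using First-Fit:
  Item 0.63 -> new Bin 1
  Item 0.12 -> Bin 1 (now 0.75)
  Item 0.54 -> new Bin 2
  Item 0.34 -> Bin 2 (now 0.88)
  Item 0.15 -> Bin 1 (now 0.9)
  Item 0.15 -> new Bin 3
  Item 0.66 -> Bin 3 (now 0.81)
Total bins used = 3

3


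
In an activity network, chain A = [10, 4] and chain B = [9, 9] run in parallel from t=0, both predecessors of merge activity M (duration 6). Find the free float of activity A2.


ES(A2) = sum of predecessors on chain A = 10
EF(A2) = ES + duration = 10 + 4 = 14
Successor of A2 is M. ES(M) = max(sum(A), sum(B)) = max(14, 18) = 18
Free float = ES(successor) - EF(current) = 18 - 14 = 4

4


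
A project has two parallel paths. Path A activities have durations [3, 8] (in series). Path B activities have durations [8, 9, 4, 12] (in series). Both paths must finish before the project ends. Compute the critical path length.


Path A total = 3 + 8 = 11
Path B total = 8 + 9 + 4 + 12 = 33
Critical path = longest path = max(11, 33) = 33

33


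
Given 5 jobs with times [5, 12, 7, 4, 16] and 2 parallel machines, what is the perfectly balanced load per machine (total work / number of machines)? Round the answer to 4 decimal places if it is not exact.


Total processing time = 5 + 12 + 7 + 4 + 16 = 44
Number of machines = 2
Ideal balanced load = 44 / 2 = 22.0

22.0


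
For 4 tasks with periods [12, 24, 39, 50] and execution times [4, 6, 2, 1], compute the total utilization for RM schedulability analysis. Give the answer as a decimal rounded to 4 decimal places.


Compute individual utilizations (exact fractions):
  Task 1: C/T = 4/12 = 1/3 (approx. 0.3333)
  Task 2: C/T = 6/24 = 1/4 (approx. 0.25)
  Task 3: C/T = 2/39 (approx. 0.0513)
  Task 4: C/T = 1/50 (approx. 0.02)
Total utilization U = 1/3 + 1/4 + 2/39 + 1/50 = 851/1300
Rounded to 4 decimal places: U = 0.6546
RM (Liu & Layland) bound for 4 tasks = 0.756828; compare with U = 851/1300 (approx. 0.654615)
U <= bound, so schedulable by RM sufficient condition.

0.6546


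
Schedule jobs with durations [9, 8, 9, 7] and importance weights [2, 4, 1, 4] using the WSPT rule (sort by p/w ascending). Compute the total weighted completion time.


Compute p/w ratios and sort ascending (WSPT): [(7, 4), (8, 4), (9, 2), (9, 1)]
Compute weighted completion times:
  Job (p=7,w=4): C=7, w*C=4*7=28
  Job (p=8,w=4): C=15, w*C=4*15=60
  Job (p=9,w=2): C=24, w*C=2*24=48
  Job (p=9,w=1): C=33, w*C=1*33=33
Total weighted completion time = 169

169


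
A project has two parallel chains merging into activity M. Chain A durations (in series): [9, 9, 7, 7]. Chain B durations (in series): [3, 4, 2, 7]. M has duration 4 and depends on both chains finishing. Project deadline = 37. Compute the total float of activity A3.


Forward pass: ES(A3) = sum of predecessors on chain A = 18
EF = ES + duration = 18 + 7 = 25
Backward pass: LF(M) = deadline = 37; LS(M) = 37 - 4 = 33
LF(A3) = LS(M) - sum(successors on chain A) = 33 - 7 = 26
LS = LF - duration = 26 - 7 = 19
Total float = LS - ES = 19 - 18 = 1

1


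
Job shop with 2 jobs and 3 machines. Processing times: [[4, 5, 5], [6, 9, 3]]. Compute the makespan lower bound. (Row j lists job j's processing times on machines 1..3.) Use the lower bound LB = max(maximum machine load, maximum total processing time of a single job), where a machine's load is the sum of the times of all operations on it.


Machine loads:
  Machine 1: 4 + 6 = 10
  Machine 2: 5 + 9 = 14
  Machine 3: 5 + 3 = 8
Max machine load = 14
Job totals:
  Job 1: 14
  Job 2: 18
Max job total = 18
Lower bound = max(14, 18) = 18

18


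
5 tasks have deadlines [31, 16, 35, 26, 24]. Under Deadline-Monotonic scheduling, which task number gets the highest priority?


Sort tasks by relative deadline (ascending):
  Task 2: deadline = 16
  Task 5: deadline = 24
  Task 4: deadline = 26
  Task 1: deadline = 31
  Task 3: deadline = 35
Priority order (highest first): [2, 5, 4, 1, 3]
Highest priority task = 2

2


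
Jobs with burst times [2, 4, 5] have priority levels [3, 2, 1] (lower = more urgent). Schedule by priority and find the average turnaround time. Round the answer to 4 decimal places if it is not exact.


Sort by priority (ascending = highest first):
Order: [(1, 5), (2, 4), (3, 2)]
Completion times:
  Priority 1, burst=5, C=5
  Priority 2, burst=4, C=9
  Priority 3, burst=2, C=11
Average turnaround = 25/3 = 8.3333

8.3333


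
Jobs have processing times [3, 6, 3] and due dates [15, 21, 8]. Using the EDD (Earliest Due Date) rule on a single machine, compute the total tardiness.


Sort by due date (EDD order): [(3, 8), (3, 15), (6, 21)]
Compute completion times and tardiness:
  Job 1: p=3, d=8, C=3, tardiness=max(0,3-8)=0
  Job 2: p=3, d=15, C=6, tardiness=max(0,6-15)=0
  Job 3: p=6, d=21, C=12, tardiness=max(0,12-21)=0
Total tardiness = 0

0


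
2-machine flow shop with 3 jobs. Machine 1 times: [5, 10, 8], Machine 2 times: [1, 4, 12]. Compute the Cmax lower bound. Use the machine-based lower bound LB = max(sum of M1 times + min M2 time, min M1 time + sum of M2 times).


LB1 = sum(M1 times) + min(M2 times) = 23 + 1 = 24
LB2 = min(M1 times) + sum(M2 times) = 5 + 17 = 22
Lower bound = max(LB1, LB2) = max(24, 22) = 24

24
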